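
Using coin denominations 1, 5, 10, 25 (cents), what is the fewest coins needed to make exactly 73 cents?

Greedy: take as many of the largest coin as possible, then repeat with the remainder.
73 − 2×25→23 − 2×10→3 − 3×1→0
Total coins = 2 + 2 + 3 = 7

7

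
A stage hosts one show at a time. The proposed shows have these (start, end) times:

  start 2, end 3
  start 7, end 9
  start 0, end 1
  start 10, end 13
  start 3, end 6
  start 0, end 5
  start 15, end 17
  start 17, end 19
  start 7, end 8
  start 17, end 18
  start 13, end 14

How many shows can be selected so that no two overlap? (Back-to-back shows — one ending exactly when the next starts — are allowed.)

8

Sorted by end: (0,1)  (2,3)  (0,5)  (3,6)  (7,8)  (7,9)  (10,13)  (13,14)  (15,17)  (17,18)  (17,19)
take (0,1); take (2,3); take (3,6); take (7,8); take (10,13); take (13,14); take (15,17); take (17,18).
Selected 8 shows.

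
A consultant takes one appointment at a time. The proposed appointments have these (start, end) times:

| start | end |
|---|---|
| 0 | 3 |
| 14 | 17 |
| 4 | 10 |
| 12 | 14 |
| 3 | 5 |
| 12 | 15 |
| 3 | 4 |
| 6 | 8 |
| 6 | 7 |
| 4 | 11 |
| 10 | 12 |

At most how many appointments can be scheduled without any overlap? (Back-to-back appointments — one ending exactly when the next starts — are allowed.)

6

Order by finish time; keep every interval that doesn't clash with the previous kept one.
Sorted by end: (0,3)  (3,4)  (3,5)  (6,7)  (6,8)  (4,10)  (4,11)  (10,12)  (12,14)  (12,15)  (14,17)
take (0,3); take (3,4); skip (3,5); take (6,7); skip (4,10); take (10,12); take (12,14); take (14,17).
Selected 6 appointments.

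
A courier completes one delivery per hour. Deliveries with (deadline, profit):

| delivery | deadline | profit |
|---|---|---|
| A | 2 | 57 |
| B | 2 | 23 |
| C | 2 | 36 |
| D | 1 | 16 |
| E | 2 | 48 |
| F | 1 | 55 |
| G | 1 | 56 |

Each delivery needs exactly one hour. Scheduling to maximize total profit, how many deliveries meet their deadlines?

Take jobs in profit order; each goes to the latest open slot no later than its deadline.
By profit: A(d2,57), G(d1,56), F(d1,55), E(d2,48), C(d2,36), B(d2,23), D(d1,16)
A→slot 2; G→slot 1; F skipped; E skipped; C skipped; B skipped; D skipped.
2 of 7 scheduled.

2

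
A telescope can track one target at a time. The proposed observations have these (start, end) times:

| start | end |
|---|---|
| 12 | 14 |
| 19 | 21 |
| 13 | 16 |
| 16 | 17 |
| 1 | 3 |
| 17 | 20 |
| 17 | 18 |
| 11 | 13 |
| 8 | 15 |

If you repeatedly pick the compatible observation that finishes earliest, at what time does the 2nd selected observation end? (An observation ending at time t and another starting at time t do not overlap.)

13

Order by finish time; keep every interval that doesn't clash with the previous kept one.
Sorted by end: (1,3)  (11,13)  (12,14)  (8,15)  (13,16)  (16,17)  (17,18)  (17,20)  (19,21)
take (1,3); take (11,13); skip (12,14); take (13,16); take (16,17); take (17,18); take (19,21).
Selected: (1,3) (11,13) (13,16) (16,17) (17,18) (19,21)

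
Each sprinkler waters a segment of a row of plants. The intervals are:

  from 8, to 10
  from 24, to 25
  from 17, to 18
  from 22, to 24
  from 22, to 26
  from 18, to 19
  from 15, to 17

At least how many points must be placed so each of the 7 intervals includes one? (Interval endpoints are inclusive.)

4

Sort by right endpoint; whenever an interval is uncovered, place a point at its right end.
By right end: [8,10]  [15,17]  [17,18]  [18,19]  [22,24]  [24,25]  [22,26]
[8,10] uncovered → point at 10; [15,17] uncovered → point at 17; [18,19] uncovered → point at 19; [22,24] uncovered → point at 24.
Points: 10, 17, 19, 24 (4 total).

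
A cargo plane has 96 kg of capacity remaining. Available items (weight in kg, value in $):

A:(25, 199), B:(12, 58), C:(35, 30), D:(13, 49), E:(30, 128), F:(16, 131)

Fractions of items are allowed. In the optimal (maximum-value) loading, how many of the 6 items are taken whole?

5

Sort by value per unit weight and fill in that order.
Ratios (sorted): F 8.19, A 7.96, B 4.83, E 4.27, D 3.77, C 0.86
take F (16 @ 131); take A (25 @ 199); take B (12 @ 58); take E (30 @ 128); take D (13 @ 49). Capacity used 96/96.
5 item(s) taken whole.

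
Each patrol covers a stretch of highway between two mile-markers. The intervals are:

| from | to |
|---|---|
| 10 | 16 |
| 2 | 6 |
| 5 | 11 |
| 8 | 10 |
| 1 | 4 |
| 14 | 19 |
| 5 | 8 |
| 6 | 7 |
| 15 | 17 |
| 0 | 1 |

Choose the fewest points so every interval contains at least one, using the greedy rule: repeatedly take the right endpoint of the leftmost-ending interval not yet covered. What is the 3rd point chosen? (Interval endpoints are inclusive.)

10

Sort by right endpoint; whenever an interval is uncovered, place a point at its right end.
By right end: [0,1]  [1,4]  [2,6]  [6,7]  [5,8]  [8,10]  [5,11]  [10,16]  [15,17]  [14,19]
[0,1] uncovered → point at 1; [2,6] uncovered → point at 6; [8,10] uncovered → point at 10; [15,17] uncovered → point at 17.
Points: 1, 6, 10, 17 (4 total).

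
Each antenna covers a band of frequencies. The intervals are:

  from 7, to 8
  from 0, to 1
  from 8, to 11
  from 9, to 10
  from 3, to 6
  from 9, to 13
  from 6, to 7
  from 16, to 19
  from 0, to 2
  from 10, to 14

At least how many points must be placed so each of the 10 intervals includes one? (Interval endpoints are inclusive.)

5

Sorted: [0,1] [0,2] [3,6] [6,7] [7,8] [9,10] [8,11] [9,13] [10,14] [16,19]
{[0,1],[0,2]} hit by 1; {[3,6],[6,7]} hit by 6; {[7,8]} hit by 8; {[9,10],[8,11],[9,13],[10,14]} hit by 10; {[16,19]} hit by 19.
Points: 1, 6, 8, 10, 19 (5 total).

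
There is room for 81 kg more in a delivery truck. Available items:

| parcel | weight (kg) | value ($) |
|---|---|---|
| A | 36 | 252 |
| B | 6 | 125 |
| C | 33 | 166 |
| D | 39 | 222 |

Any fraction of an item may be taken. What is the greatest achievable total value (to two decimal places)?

599.00

Greedy by value/weight ratio, highest first.
Order: B (125/6=20.83) > A (252/36=7.00) > D (222/39=5.69) > C (166/33=5.03)
Fill: take B (6 @ 125) → take A (36 @ 252) → take D (39 @ 222); 81/81 used.
Total value = 599.00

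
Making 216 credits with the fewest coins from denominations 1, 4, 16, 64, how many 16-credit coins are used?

216 − 3×64→24 − 1×16→8 − 2×4→0
Count of 16: 1

1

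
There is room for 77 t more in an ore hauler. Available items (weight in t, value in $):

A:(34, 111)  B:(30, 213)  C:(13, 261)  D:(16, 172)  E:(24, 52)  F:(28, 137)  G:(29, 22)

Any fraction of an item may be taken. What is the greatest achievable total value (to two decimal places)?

Sort by value per unit weight and fill in that order.
Order: C (261/13=20.08) > D (172/16=10.75) > B (213/30=7.10) > F (137/28=4.89) > A (111/34=3.26) > E (52/24=2.17) > G (22/29=0.76)
Fill: take C (13 @ 261) → take D (16 @ 172) → take B (30 @ 213) → take 18/28 of F → 88.07; 77/77 used.
Total value = 734.07

734.07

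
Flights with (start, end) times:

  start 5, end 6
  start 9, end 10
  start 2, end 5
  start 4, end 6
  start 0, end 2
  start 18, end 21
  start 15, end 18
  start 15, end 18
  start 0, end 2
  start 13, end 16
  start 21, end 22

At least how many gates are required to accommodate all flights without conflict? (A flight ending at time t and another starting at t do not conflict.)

The answer is the maximum number of intervals overlapping at any instant.
Events (time:±→running): 0:+→1 0:+→2 2:-→1 2:-→0 2:+→1 4:+→2 5:-→1 5:+→2 6:-→1 6:-→0 9:+→1 10:-→0 13:+→1 15:+→2 15:+→3 … peak 3.

3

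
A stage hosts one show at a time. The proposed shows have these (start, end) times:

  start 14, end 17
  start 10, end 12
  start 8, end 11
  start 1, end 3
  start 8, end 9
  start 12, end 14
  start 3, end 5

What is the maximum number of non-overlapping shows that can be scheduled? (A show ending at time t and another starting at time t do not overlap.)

6

By end time: (1,3), (3,5), (8,9), (8,11), (10,12), (12,14), (14,17).
Pick (1,3); next start ≥ 3 → (3,5); next start ≥ 5 → (8,9); next start ≥ 9 → (10,12); next start ≥ 12 → (12,14); next start ≥ 14 → (14,17).
Selected 6 shows.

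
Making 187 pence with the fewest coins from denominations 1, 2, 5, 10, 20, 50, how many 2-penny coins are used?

1

187 − 3×50→37 − 1×20→17 − 1×10→7 − 1×5→2 − 1×2→0
Count of 2: 1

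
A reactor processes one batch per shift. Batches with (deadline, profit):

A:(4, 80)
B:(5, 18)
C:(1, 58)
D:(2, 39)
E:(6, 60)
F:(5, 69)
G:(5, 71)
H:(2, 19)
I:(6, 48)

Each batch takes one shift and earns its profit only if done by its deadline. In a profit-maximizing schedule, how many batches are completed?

6

Profit order: A=80 G=71 F=69 E=60 C=58 I=48 D=39 H=19 B=18
Assign: A→slot 4, G→slot 5, F→slot 3, E→slot 6, C→slot 1, I→slot 2, D skipped, H skipped, B skipped.
Slots: [1:C] [2:I] [3:F] [4:A] [5:G] [6:E]
6 of 9 scheduled.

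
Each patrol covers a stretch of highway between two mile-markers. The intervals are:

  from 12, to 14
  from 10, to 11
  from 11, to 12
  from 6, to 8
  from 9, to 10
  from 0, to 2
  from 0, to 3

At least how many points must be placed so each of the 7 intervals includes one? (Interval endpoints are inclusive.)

4

Sort by right endpoint; whenever an interval is uncovered, place a point at its right end.
By right end: [0,2]  [0,3]  [6,8]  [9,10]  [10,11]  [11,12]  [12,14]
[0,2] uncovered → point at 2; [6,8] uncovered → point at 8; [9,10] uncovered → point at 10; [11,12] uncovered → point at 12.
Points: 2, 8, 10, 12 (4 total).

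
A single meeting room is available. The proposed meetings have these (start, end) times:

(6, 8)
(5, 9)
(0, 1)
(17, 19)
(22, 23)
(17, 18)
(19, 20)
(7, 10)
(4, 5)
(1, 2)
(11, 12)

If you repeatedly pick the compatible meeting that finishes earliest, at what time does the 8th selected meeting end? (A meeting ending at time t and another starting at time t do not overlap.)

23

By end time: (0,1), (1,2), (4,5), (6,8), (5,9), (7,10), (11,12), (17,18), (17,19), (19,20), (22,23).
Pick (0,1); next start ≥ 1 → (1,2); next start ≥ 2 → (4,5); next start ≥ 5 → (6,8); next start ≥ 8 → (11,12); next start ≥ 12 → (17,18); next start ≥ 18 → (19,20); next start ≥ 20 → (22,23).
Selected: (0,1) (1,2) (4,5) (6,8) (11,12) (17,18) (19,20) (22,23)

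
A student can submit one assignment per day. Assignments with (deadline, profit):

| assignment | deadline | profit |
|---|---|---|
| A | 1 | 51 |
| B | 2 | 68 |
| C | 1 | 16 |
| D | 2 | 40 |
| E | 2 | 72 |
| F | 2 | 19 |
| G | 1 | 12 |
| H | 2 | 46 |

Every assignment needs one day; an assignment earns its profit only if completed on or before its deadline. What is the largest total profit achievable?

Sort by profit descending; place each in the latest free slot ≤ its deadline.
By profit: E(d2,72), B(d2,68), A(d1,51), H(d2,46), D(d2,40), F(d2,19), C(d1,16), G(d1,12)
E→slot 2; B→slot 1; A skipped; H skipped; D skipped; F skipped; C skipped; G skipped.
Profit = 68 + 72 = 140

140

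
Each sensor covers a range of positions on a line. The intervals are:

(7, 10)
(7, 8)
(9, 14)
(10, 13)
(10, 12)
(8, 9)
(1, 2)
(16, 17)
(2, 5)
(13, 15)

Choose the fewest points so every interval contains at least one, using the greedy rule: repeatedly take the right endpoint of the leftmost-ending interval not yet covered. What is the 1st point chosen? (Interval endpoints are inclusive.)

2

Sorted: [1,2] [2,5] [7,8] [8,9] [7,10] [10,12] [10,13] [9,14] [13,15] [16,17]
{[1,2],[2,5]} hit by 2; {[7,8],[8,9],[7,10]} hit by 8; {[10,12],[10,13],[9,14]} hit by 12; {[13,15]} hit by 15; {[16,17]} hit by 17.
Points: 2, 8, 12, 15, 17 (5 total).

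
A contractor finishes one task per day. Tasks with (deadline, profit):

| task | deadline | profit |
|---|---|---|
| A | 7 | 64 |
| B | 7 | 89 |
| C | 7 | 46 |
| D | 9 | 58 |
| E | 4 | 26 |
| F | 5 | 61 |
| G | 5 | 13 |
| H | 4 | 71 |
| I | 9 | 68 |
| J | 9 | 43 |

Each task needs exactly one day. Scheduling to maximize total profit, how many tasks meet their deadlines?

9

Profit order: B=89 H=71 I=68 A=64 F=61 D=58 C=46 J=43 E=26 G=13
Assign: B→slot 7, H→slot 4, I→slot 9, A→slot 6, F→slot 5, D→slot 8, C→slot 3, J→slot 2, E→slot 1, G skipped.
Slots: [1:E] [2:J] [3:C] [4:H] [5:F] [6:A] [7:B] [8:D] [9:I]
9 of 10 scheduled.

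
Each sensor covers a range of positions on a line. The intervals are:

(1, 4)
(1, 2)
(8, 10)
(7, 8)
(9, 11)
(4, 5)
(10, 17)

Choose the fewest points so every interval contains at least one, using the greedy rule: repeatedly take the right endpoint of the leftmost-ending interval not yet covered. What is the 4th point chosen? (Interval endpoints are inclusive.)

Sorted: [1,2] [1,4] [4,5] [7,8] [8,10] [9,11] [10,17]
{[1,2],[1,4]} hit by 2; {[4,5]} hit by 5; {[7,8],[8,10]} hit by 8; {[9,11],[10,17]} hit by 11.
Points: 2, 5, 8, 11 (4 total).

11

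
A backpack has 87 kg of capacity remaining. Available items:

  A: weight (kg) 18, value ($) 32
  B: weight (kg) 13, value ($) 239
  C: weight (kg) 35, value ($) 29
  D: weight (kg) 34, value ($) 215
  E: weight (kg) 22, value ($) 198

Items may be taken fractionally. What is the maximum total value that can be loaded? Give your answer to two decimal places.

684.00

Sort by value per unit weight and fill in that order.
Ratios (sorted): B 18.38, E 9.00, D 6.32, A 1.78, C 0.83
take B (13 @ 239); take E (22 @ 198); take D (34 @ 215); take A (18 @ 32). Capacity used 87/87.
Total value = 684.00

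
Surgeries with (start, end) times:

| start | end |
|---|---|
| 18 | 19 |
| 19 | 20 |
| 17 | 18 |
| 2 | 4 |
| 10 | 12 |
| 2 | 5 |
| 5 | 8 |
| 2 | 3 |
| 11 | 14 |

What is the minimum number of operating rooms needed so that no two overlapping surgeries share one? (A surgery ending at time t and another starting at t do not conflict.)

Events (time:±→running): 2:+→1 2:+→2 2:+→3 … peak 3.

3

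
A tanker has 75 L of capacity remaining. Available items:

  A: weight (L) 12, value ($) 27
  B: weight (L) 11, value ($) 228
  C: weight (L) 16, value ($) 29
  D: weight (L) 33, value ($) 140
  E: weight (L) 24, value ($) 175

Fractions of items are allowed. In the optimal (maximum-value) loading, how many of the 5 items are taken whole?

3

Greedy by value/weight ratio, highest first.
Ratios (sorted): B 20.73, E 7.29, D 4.24, A 2.25, C 1.81
take B (11 @ 228); take E (24 @ 175); take D (33 @ 140); take 7/12 of A → 15.75. Capacity used 75/75.
3 item(s) taken whole; one partial (take 7/12 of A).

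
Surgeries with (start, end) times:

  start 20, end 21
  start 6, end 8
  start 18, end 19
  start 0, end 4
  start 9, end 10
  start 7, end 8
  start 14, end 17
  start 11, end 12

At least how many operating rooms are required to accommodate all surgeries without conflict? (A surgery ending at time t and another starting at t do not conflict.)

The answer is the maximum number of intervals overlapping at any instant.
starts: [0, 6, 7, 9, 11, 14, 18, 20]
ends:   [4, 8, 8, 10, 12, 17, 19, 21]
s0→1 e4→0 s6→1 s7→2  — peak 2.

2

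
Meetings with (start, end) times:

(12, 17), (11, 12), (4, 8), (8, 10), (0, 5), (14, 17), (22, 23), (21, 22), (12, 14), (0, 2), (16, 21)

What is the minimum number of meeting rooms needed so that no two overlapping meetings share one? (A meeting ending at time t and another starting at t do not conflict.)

3

starts: [0, 0, 4, 8, 11, 12, 12, 14, 16, 21, 22]
ends:   [2, 5, 8, 10, 12, 14, 17, 17, 21, 22, 23]
s0→1 s0→2 e2→1 s4→2 e5→1 e8→0 s8→1 e10→0 s11→1 e12→0 s12→1 s12→2 e14→1 s14→2 s16→3  — peak 3.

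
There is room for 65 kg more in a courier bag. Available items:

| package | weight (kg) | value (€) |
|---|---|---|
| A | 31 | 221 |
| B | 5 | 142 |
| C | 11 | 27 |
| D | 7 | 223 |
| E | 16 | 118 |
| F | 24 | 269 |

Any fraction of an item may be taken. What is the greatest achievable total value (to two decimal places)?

Greedy by value/weight ratio, highest first.
Ratios (sorted): D 31.86, B 28.40, F 11.21, E 7.38, A 7.13, C 2.45
take D (7 @ 223); take B (5 @ 142); take F (24 @ 269); take E (16 @ 118); take 13/31 of A → 92.68. Capacity used 65/65.
Total value = 844.68

844.68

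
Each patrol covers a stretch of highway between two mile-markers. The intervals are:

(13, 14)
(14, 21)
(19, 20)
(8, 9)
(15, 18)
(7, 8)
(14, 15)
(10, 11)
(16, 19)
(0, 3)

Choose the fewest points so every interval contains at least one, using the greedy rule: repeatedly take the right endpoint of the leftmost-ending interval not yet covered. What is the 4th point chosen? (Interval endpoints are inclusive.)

Process intervals by earliest right end; each time one isn't hit yet, stab at its right endpoint.
Sorted: [0,3] [7,8] [8,9] [10,11] [13,14] [14,15] [15,18] [16,19] [19,20] [14,21]
{[0,3]} hit by 3; {[7,8],[8,9]} hit by 8; {[10,11]} hit by 11; {[13,14],[14,15]} hit by 14; {[15,18],[16,19]} hit by 18; {[19,20],[14,21]} hit by 20.
Points: 3, 8, 11, 14, 18, 20 (6 total).

14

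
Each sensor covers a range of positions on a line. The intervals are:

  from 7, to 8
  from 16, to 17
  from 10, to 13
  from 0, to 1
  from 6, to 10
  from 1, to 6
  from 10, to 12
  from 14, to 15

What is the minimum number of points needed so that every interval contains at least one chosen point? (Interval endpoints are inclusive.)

Process intervals by earliest right end; each time one isn't hit yet, stab at its right endpoint.
Sorted: [0,1] [1,6] [7,8] [6,10] [10,12] [10,13] [14,15] [16,17]
{[0,1],[1,6]} hit by 1; {[7,8],[6,10]} hit by 8; {[10,12],[10,13]} hit by 12; {[14,15]} hit by 15; {[16,17]} hit by 17.
Points: 1, 8, 12, 15, 17 (5 total).

5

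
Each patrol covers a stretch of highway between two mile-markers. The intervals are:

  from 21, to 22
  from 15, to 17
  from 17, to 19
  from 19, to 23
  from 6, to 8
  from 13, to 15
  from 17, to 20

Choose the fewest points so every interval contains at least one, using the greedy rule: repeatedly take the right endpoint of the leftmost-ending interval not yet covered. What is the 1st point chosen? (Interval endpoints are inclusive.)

8

Process intervals by earliest right end; each time one isn't hit yet, stab at its right endpoint.
By right end: [6,8]  [13,15]  [15,17]  [17,19]  [17,20]  [21,22]  [19,23]
[6,8] uncovered → point at 8; [13,15] uncovered → point at 15; [17,19] uncovered → point at 19; [21,22] uncovered → point at 22.
Points: 8, 15, 19, 22 (4 total).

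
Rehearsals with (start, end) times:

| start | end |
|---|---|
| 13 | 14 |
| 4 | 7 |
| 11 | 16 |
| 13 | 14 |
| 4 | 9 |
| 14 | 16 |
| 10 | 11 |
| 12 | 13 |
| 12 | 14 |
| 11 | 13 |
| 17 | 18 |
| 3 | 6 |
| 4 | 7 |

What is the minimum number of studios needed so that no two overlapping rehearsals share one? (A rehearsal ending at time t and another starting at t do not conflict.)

4

starts: [3, 4, 4, 4, 10, 11, 11, 12, 12, 13, 13, 14, 17]
ends:   [6, 7, 7, 9, 11, 13, 13, 14, 14, 14, 16, 16, 18]
s3→1 s4→2 s4→3 s4→4  — peak 4.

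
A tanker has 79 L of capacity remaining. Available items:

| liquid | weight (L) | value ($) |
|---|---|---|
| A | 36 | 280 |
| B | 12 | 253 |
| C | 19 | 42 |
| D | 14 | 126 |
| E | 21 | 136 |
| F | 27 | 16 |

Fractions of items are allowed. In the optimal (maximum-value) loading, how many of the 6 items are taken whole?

3

Sort by value per unit weight and fill in that order.
Ratios (sorted): B 21.08, D 9.00, A 7.78, E 6.48, C 2.21, F 0.59
take B (12 @ 253); take D (14 @ 126); take A (36 @ 280); take 17/21 of E → 110.10. Capacity used 79/79.
3 item(s) taken whole; one partial (take 17/21 of E).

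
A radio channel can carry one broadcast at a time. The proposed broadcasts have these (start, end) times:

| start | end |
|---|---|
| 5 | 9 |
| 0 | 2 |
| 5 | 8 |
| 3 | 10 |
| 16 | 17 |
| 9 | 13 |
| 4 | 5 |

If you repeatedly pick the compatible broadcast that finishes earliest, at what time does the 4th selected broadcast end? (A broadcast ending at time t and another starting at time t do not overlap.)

Order by finish time; keep every interval that doesn't clash with the previous kept one.
Sorted by end: (0,2)  (4,5)  (5,8)  (5,9)  (3,10)  (9,13)  (16,17)
take (0,2); take (4,5); take (5,8); take (9,13); take (16,17).
Selected: (0,2) (4,5) (5,8) (9,13) (16,17)

13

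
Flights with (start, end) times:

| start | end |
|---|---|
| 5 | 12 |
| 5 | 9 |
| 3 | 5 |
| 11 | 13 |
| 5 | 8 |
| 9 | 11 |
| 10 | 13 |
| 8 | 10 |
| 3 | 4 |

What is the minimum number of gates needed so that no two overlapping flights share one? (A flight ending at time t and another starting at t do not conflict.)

starts: [3, 3, 5, 5, 5, 8, 9, 10, 11]
ends:   [4, 5, 8, 9, 10, 11, 12, 13, 13]
s3→1 s3→2 e4→1 e5→0 s5→1 s5→2 s5→3  — peak 3.

3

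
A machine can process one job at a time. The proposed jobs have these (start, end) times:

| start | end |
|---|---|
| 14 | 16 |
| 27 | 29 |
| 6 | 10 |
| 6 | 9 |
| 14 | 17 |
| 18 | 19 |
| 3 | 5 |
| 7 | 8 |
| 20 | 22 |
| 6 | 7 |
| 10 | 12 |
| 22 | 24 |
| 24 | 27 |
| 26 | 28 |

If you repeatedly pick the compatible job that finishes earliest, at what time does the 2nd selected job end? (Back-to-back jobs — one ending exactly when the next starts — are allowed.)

Greedy by earliest finish: after sorting by end time, pick each interval compatible with the last pick.
Sorted by end: (3,5)  (6,7)  (7,8)  (6,9)  (6,10)  (10,12)  (14,16)  (14,17)  (18,19)  (20,22)  (22,24)  (24,27)  (26,28)  (27,29)
take (3,5); take (6,7); take (7,8); take (10,12); take (14,16); take (18,19); take (20,22); take (22,24); take (24,27); take (27,29).
Selected: (3,5) (6,7) (7,8) (10,12) (14,16) (18,19) (20,22) (22,24) (24,27) (27,29)

7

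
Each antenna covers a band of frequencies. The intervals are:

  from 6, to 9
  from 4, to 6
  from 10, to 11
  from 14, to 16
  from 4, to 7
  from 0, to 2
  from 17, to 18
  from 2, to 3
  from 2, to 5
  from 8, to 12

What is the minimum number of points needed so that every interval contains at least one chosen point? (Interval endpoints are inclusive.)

5

Sorted: [0,2] [2,3] [2,5] [4,6] [4,7] [6,9] [10,11] [8,12] [14,16] [17,18]
{[0,2],[2,3],[2,5]} hit by 2; {[4,6],[4,7],[6,9]} hit by 6; {[10,11],[8,12]} hit by 11; {[14,16]} hit by 16; {[17,18]} hit by 18.
Points: 2, 6, 11, 16, 18 (5 total).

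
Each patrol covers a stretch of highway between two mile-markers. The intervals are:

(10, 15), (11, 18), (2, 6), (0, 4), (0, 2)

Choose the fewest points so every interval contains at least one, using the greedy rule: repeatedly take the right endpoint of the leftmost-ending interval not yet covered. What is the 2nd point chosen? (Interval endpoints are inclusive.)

15

Sorted: [0,2] [0,4] [2,6] [10,15] [11,18]
{[0,2],[0,4],[2,6]} hit by 2; {[10,15],[11,18]} hit by 15.
Points: 2, 15 (2 total).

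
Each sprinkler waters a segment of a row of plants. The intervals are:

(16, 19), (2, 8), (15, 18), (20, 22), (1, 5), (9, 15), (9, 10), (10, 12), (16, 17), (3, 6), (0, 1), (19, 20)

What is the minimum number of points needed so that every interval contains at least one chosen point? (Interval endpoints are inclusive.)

Sort by right endpoint; whenever an interval is uncovered, place a point at its right end.
By right end: [0,1]  [1,5]  [3,6]  [2,8]  [9,10]  [10,12]  [9,15]  [16,17]  [15,18]  [16,19]  [19,20]  [20,22]
[0,1] uncovered → point at 1; [3,6] uncovered → point at 6; [9,10] uncovered → point at 10; [16,17] uncovered → point at 17; [19,20] uncovered → point at 20.
Points: 1, 6, 10, 17, 20 (5 total).

5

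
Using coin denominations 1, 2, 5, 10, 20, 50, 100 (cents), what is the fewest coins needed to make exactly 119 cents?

5

119 − 1×100→19 − 1×10→9 − 1×5→4 − 2×2→0
Total coins = 1 + 1 + 1 + 2 = 5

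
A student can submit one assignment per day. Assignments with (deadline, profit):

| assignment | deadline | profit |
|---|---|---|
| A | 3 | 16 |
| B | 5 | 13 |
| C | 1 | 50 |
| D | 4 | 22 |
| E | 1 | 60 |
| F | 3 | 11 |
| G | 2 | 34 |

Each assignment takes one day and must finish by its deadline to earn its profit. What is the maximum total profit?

By profit: E(d1,60), C(d1,50), G(d2,34), D(d4,22), A(d3,16), B(d5,13), F(d3,11)
E→slot 1; C skipped; G→slot 2; D→slot 4; A→slot 3; B→slot 5; F skipped.
Profit = 60 + 34 + 16 + 22 + 13 = 145

145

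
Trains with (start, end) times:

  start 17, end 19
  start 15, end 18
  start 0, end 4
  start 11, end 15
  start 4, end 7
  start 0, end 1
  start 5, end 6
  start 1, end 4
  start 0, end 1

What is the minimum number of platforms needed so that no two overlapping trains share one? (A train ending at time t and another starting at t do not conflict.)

Count concurrent intervals with a sweep; the peak is the room count.
Events (time:±→running): 0:+→1 0:+→2 0:+→3 … peak 3.

3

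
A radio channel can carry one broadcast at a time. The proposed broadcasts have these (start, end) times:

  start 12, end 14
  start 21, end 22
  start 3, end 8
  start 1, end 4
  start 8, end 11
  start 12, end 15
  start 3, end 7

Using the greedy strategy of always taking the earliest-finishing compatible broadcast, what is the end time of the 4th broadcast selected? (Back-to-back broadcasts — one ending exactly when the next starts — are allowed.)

22

Greedy by earliest finish: after sorting by end time, pick each interval compatible with the last pick.
Sorted by end: (1,4)  (3,7)  (3,8)  (8,11)  (12,14)  (12,15)  (21,22)
take (1,4); skip (3,7); take (8,11); take (12,14); skip (12,15); take (21,22).
Selected: (1,4) (8,11) (12,14) (21,22)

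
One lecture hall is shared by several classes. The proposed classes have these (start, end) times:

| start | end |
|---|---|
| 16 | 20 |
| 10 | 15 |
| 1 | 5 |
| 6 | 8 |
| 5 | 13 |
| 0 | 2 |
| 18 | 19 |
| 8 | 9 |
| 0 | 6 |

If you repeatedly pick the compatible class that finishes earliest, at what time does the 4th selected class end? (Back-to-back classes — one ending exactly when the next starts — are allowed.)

15

Sort by end time and greedily take each interval whose start is ≥ the last chosen end.
Sorted by end: (0,2)  (1,5)  (0,6)  (6,8)  (8,9)  (5,13)  (10,15)  (18,19)  (16,20)
take (0,2); skip (0,6); take (6,8); take (8,9); take (10,15); take (18,19); skip (16,20).
Selected: (0,2) (6,8) (8,9) (10,15) (18,19)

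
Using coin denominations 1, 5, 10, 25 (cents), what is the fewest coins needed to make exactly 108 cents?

8

Greedy: take as many of the largest coin as possible, then repeat with the remainder.
108 − 4×25→8 − 1×5→3 − 3×1→0
Total coins = 4 + 1 + 3 = 8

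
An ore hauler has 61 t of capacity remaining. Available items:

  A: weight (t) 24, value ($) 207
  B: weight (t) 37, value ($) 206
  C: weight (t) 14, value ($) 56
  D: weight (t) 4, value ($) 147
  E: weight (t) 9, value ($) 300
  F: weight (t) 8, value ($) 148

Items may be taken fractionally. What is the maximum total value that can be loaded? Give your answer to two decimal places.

Ratios (sorted): D 36.75, E 33.33, F 18.50, A 8.62, B 5.57, C 4.00
take D (4 @ 147); take E (9 @ 300); take F (8 @ 148); take A (24 @ 207); take 16/37 of B → 89.08. Capacity used 61/61.
Total value = 891.08

891.08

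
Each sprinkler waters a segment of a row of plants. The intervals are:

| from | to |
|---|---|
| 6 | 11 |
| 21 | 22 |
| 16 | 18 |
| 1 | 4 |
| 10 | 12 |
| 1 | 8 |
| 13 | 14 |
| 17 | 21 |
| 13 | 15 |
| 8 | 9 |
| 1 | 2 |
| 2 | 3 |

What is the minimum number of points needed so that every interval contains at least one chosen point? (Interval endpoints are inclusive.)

6

Process intervals by earliest right end; each time one isn't hit yet, stab at its right endpoint.
By right end: [1,2]  [2,3]  [1,4]  [1,8]  [8,9]  [6,11]  [10,12]  [13,14]  [13,15]  [16,18]  [17,21]  [21,22]
[1,2] uncovered → point at 2; [8,9] uncovered → point at 9; [10,12] uncovered → point at 12; [13,14] uncovered → point at 14; [16,18] uncovered → point at 18; [21,22] uncovered → point at 22.
Points: 2, 9, 12, 14, 18, 22 (6 total).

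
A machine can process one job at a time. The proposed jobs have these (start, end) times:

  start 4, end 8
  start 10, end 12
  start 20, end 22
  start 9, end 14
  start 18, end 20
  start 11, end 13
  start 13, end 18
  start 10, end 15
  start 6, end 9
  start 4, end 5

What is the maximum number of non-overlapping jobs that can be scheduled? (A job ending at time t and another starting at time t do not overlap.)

Order by finish time; keep every interval that doesn't clash with the previous kept one.
By end time: (4,5), (4,8), (6,9), (10,12), (11,13), (9,14), (10,15), (13,18), (18,20), (20,22).
Pick (4,5); next start ≥ 5 → (6,9); next start ≥ 9 → (10,12); next start ≥ 12 → (13,18); next start ≥ 18 → (18,20); next start ≥ 20 → (20,22).
Selected 6 jobs.

6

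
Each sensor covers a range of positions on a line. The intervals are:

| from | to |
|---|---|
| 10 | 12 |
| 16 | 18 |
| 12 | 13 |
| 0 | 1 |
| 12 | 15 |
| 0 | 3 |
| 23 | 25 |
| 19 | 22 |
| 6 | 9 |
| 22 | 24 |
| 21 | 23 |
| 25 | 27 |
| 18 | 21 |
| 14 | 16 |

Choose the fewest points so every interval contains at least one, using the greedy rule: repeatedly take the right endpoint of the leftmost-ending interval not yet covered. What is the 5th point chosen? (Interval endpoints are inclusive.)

Process intervals by earliest right end; each time one isn't hit yet, stab at its right endpoint.
By right end: [0,1]  [0,3]  [6,9]  [10,12]  [12,13]  [12,15]  [14,16]  [16,18]  [18,21]  [19,22]  [21,23]  [22,24]  [23,25]  [25,27]
[0,1] uncovered → point at 1; [6,9] uncovered → point at 9; [10,12] uncovered → point at 12; [14,16] uncovered → point at 16; [18,21] uncovered → point at 21; [22,24] uncovered → point at 24; [25,27] uncovered → point at 27.
Points: 1, 9, 12, 16, 21, 24, 27 (7 total).

21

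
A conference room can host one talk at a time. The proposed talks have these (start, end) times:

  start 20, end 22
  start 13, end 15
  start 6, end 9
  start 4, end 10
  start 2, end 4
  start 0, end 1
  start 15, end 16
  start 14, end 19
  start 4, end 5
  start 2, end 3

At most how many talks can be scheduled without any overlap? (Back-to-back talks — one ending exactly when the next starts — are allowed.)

By end time: (0,1), (2,3), (2,4), (4,5), (6,9), (4,10), (13,15), (15,16), (14,19), (20,22).
Pick (0,1); next start ≥ 1 → (2,3); next start ≥ 3 → (4,5); next start ≥ 5 → (6,9); next start ≥ 9 → (13,15); next start ≥ 15 → (15,16); next start ≥ 16 → (20,22).
Selected 7 talks.

7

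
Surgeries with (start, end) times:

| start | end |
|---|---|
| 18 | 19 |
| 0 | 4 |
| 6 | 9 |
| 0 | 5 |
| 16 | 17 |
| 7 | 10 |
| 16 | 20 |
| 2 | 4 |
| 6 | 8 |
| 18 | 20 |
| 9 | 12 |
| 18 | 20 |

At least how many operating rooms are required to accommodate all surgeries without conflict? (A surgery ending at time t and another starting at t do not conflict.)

4

Count concurrent intervals with a sweep; the peak is the room count.
Events (time:±→running): 0:+→1 0:+→2 2:+→3 4:-→2 4:-→1 5:-→0 6:+→1 6:+→2 7:+→3 8:-→2 9:-→1 9:+→2 10:-→1 12:-→0 16:+→1 16:+→2 17:-→1 18:+→2 18:+→3 18:+→4 … peak 4.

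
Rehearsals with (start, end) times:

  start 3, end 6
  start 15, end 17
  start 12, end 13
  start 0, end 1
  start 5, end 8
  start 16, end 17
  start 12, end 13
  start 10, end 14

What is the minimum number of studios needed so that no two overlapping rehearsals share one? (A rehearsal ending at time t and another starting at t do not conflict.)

3

The answer is the maximum number of intervals overlapping at any instant.
Events (time:±→running): 0:+→1 1:-→0 3:+→1 5:+→2 6:-→1 8:-→0 10:+→1 12:+→2 12:+→3 … peak 3.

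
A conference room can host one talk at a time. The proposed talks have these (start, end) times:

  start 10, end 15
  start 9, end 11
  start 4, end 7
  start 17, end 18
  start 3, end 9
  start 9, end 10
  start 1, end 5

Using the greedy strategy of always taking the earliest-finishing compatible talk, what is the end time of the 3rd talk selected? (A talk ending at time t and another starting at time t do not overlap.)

Sorted by end: (1,5)  (4,7)  (3,9)  (9,10)  (9,11)  (10,15)  (17,18)
take (1,5); skip (4,7); skip (3,9); take (9,10); take (10,15); take (17,18).
Selected: (1,5) (9,10) (10,15) (17,18)

15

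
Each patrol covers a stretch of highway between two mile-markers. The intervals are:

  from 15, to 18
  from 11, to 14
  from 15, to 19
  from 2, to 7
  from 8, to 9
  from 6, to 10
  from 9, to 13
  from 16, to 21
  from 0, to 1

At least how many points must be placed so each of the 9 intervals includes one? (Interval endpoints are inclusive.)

Sort by right endpoint; whenever an interval is uncovered, place a point at its right end.
By right end: [0,1]  [2,7]  [8,9]  [6,10]  [9,13]  [11,14]  [15,18]  [15,19]  [16,21]
[0,1] uncovered → point at 1; [2,7] uncovered → point at 7; [8,9] uncovered → point at 9; [11,14] uncovered → point at 14; [15,18] uncovered → point at 18.
Points: 1, 7, 9, 14, 18 (5 total).

5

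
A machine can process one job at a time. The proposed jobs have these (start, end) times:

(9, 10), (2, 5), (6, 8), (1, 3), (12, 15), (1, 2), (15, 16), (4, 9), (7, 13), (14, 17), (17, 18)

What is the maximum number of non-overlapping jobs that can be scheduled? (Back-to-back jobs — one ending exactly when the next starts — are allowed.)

7

Order by finish time; keep every interval that doesn't clash with the previous kept one.
Sorted by end: (1,2)  (1,3)  (2,5)  (6,8)  (4,9)  (9,10)  (7,13)  (12,15)  (15,16)  (14,17)  (17,18)
take (1,2); take (2,5); take (6,8); take (9,10); take (12,15); take (15,16); take (17,18).
Selected 7 jobs.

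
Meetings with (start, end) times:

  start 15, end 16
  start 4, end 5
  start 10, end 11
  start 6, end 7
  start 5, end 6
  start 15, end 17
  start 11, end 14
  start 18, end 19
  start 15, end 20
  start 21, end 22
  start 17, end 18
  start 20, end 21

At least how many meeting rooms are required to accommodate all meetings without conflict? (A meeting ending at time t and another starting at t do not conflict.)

3

Count concurrent intervals with a sweep; the peak is the room count.
Events (time:±→running): 4:+→1 5:-→0 5:+→1 6:-→0 6:+→1 7:-→0 10:+→1 11:-→0 11:+→1 14:-→0 15:+→1 15:+→2 15:+→3 … peak 3.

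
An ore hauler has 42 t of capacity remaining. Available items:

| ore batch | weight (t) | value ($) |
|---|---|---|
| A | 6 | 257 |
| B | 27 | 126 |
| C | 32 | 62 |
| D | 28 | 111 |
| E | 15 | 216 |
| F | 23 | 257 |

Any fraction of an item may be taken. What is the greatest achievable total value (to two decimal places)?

Greedy by value/weight ratio, highest first.
Ratios (sorted): A 42.83, E 14.40, F 11.17, B 4.67, D 3.96, C 1.94
take A (6 @ 257); take E (15 @ 216); take 21/23 of F → 234.65. Capacity used 42/42.
Total value = 707.65

707.65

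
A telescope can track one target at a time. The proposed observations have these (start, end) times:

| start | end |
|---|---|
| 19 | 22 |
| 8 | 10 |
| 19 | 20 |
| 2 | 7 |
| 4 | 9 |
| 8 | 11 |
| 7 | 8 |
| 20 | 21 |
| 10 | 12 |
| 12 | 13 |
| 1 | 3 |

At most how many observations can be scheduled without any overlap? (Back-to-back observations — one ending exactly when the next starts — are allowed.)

By end time: (1,3), (2,7), (7,8), (4,9), (8,10), (8,11), (10,12), (12,13), (19,20), (20,21), (19,22).
Pick (1,3); next start ≥ 3 → (7,8); next start ≥ 8 → (8,10); next start ≥ 10 → (10,12); next start ≥ 12 → (12,13); next start ≥ 13 → (19,20); next start ≥ 20 → (20,21).
Selected 7 observations.

7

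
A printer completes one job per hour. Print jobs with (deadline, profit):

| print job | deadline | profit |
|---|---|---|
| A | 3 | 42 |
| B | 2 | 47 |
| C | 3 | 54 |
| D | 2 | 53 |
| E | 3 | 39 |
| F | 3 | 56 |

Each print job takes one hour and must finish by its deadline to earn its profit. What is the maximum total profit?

Profit order: F=56 C=54 D=53 B=47 A=42 E=39
Assign: F→slot 3, C→slot 2, D→slot 1, B skipped, A skipped, E skipped.
Slots: [1:D] [2:C] [3:F]
Profit = 53 + 54 + 56 = 163

163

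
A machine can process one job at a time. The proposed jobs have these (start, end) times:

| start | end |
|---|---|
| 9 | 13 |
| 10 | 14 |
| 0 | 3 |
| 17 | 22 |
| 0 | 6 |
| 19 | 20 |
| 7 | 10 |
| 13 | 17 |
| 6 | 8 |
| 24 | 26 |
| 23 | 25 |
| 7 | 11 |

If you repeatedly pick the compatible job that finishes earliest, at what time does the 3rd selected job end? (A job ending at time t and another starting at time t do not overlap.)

Sorted by end: (0,3)  (0,6)  (6,8)  (7,10)  (7,11)  (9,13)  (10,14)  (13,17)  (19,20)  (17,22)  (23,25)  (24,26)
take (0,3); take (6,8); take (9,13); take (13,17); take (19,20); skip (17,22); take (23,25).
Selected: (0,3) (6,8) (9,13) (13,17) (19,20) (23,25)

13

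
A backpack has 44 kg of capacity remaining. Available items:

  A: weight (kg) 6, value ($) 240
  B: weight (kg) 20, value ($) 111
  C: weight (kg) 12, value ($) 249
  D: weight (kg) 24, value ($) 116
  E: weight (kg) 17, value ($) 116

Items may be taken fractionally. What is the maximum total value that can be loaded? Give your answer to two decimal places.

654.95

Sort by value per unit weight and fill in that order.
Order: A (240/6=40.00) > C (249/12=20.75) > E (116/17=6.82) > B (111/20=5.55) > D (116/24=4.83)
Fill: take A (6 @ 240) → take C (12 @ 249) → take E (17 @ 116) → take 9/20 of B → 49.95; 44/44 used.
Total value = 654.95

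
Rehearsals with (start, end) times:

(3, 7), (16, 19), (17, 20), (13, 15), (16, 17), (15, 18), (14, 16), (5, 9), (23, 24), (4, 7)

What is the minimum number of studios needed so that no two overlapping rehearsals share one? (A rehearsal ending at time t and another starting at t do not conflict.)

3

starts: [3, 4, 5, 13, 14, 15, 16, 16, 17, 23]
ends:   [7, 7, 9, 15, 16, 17, 18, 19, 20, 24]
s3→1 s4→2 s5→3  — peak 3.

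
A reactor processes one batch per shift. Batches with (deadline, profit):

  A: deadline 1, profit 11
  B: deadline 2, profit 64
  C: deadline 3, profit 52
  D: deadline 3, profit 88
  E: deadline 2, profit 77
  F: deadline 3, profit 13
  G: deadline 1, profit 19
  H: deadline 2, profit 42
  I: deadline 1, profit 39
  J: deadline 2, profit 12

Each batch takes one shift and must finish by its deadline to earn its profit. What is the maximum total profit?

229

Sort by profit descending; place each in the latest free slot ≤ its deadline.
Profit order: D=88 E=77 B=64 C=52 H=42 I=39 G=19 F=13 J=12 A=11
Assign: D→slot 3, E→slot 2, B→slot 1, C skipped, H skipped, I skipped, G skipped, F skipped, J skipped, A skipped.
Slots: [1:B] [2:E] [3:D]
Profit = 64 + 77 + 88 = 229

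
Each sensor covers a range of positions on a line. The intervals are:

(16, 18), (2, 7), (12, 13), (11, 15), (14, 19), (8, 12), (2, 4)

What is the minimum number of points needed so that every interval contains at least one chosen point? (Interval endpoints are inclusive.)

Sort by right endpoint; whenever an interval is uncovered, place a point at its right end.
By right end: [2,4]  [2,7]  [8,12]  [12,13]  [11,15]  [16,18]  [14,19]
[2,4] uncovered → point at 4; [8,12] uncovered → point at 12; [16,18] uncovered → point at 18.
Points: 4, 12, 18 (3 total).

3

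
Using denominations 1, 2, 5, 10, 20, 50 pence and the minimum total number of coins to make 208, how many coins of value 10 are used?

0

208 − 4×50→8 − 1×5→3 − 1×2→1 − 1×1→0
Count of 10: 0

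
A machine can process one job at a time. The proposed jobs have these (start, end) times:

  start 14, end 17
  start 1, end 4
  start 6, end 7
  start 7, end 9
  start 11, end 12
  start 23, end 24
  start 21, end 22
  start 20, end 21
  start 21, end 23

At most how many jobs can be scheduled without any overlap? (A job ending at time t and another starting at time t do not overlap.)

8

Order by finish time; keep every interval that doesn't clash with the previous kept one.
By end time: (1,4), (6,7), (7,9), (11,12), (14,17), (20,21), (21,22), (21,23), (23,24).
Pick (1,4); next start ≥ 4 → (6,7); next start ≥ 7 → (7,9); next start ≥ 9 → (11,12); next start ≥ 12 → (14,17); next start ≥ 17 → (20,21); next start ≥ 21 → (21,22); next start ≥ 22 → (23,24).
Selected 8 jobs.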